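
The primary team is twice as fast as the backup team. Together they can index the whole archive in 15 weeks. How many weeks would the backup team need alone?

Let the backup team's rate be r; then the primary team's rate is 2r, so together (2 + 1)r = 3r = 1/15.
Thus r = 1/45 per week.
The backup team alone: 45 weeks; the primary team alone: 45/2 weeks.

45 weeks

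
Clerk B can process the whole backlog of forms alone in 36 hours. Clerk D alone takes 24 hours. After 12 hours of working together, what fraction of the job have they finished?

5/6

Combined rate: 1/36 + 1/24 = (2 + 3)/72 = 5/72 per hour.
In 12 hours they complete 12·5/72 = 5/6 of the job.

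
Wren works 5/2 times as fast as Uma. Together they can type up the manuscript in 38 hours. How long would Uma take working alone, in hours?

Let Uma's rate be r; then Wren's rate is (5/2)r, so together (5/2 + 1)r = (7/2)r = 1/38.
Thus r = 1/133 per hour.
Uma alone: 133 hours; Wren alone: 266/5 hours.

133 hours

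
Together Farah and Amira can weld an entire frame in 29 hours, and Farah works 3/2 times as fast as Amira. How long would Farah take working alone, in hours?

145/3 hours

Let Amira's rate be r; then Farah's rate is (3/2)r, so together (3/2 + 1)r = (5/2)r = 1/29.
Thus r = 2/145 per hour.
Amira alone: 145/2 hours; Farah alone: 145/3 hours.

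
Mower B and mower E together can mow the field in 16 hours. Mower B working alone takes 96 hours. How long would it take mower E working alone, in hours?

96/5 hours

Combined rate is 1/16 per hour.
Known contribution: 1/96 per hour.
So mower E's rate is 1/16 − 1/96 = 5/96, meaning 96/5 hours alone.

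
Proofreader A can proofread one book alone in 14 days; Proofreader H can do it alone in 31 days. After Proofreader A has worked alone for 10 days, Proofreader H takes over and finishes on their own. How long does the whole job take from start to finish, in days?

In 10 days Proofreader A does 10/14 = 5/7 of the job, leaving 2/7.
Proofreader H works at 1/31 per day, so finishing takes 2/7 ÷ 1/31 = 62/7 days.
Total time = 10 + 62/7 = 132/7 days.

132/7 days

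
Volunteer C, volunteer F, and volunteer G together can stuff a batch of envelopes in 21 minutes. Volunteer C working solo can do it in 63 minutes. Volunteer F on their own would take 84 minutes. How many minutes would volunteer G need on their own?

Combined rate is 1/21 per minute.
Known contribution: 1/63 + 1/84 = (4 + 3)/252 = 7/252 = 1/36 per minute.
So volunteer G's rate is 1/21 − 1/36 = 5/252, meaning 252/5 minutes alone.

252/5 minutes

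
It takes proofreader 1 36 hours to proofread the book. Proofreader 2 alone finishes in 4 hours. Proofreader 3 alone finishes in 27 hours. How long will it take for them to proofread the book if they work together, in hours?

Combined rate: 1/36 + 1/4 + 1/27 = (3 + 27 + 4)/108 = 34/108 = 17/54 per hour.
Time = 1 ÷ (17/54) = 54/17 hours.

54/17 hours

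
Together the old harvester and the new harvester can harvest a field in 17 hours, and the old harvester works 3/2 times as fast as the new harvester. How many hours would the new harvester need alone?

Let the new harvester's rate be r; then the old harvester's rate is (3/2)r, so together (3/2 + 1)r = (5/2)r = 1/17.
Thus r = 2/85 per hour.
The new harvester alone: 85/2 hours; the old harvester alone: 85/3 hours.

85/2 hours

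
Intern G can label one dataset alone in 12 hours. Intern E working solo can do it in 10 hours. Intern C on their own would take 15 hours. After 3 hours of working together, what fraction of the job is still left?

Combined rate: 1/12 + 1/10 + 1/15 = (5 + 6 + 4)/60 = 15/60 = 1/4 per hour.
In 3 hours they complete 3·1/4 = 3/4 of the job.
So 1/4 remains.

1/4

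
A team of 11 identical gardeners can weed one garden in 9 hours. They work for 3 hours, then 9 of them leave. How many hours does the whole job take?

36 hours

One gardener does 1/99 of the job per hour.
After 3 hours with 11 gardeners, 1/3 is done (2/3 left).
With 2 gardeners the rate is 2/99, so the rest takes 2/3 ÷ 2/99 = 33 hours.
Total = 3 + 33 = 36 hours.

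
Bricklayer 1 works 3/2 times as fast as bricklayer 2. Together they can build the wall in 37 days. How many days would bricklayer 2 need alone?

Let bricklayer 2's rate be r; then bricklayer 1's rate is (3/2)r, so together (3/2 + 1)r = (5/2)r = 1/37.
Thus r = 2/185 per day.
Bricklayer 2 alone: 185/2 days; bricklayer 1 alone: 185/3 days.

185/2 days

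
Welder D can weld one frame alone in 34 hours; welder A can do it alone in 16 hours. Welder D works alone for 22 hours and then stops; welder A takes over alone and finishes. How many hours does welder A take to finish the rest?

In 22 hours welder D does 22/34 = 11/17 of the job, leaving 6/17.
Welder A works at 1/16 per hour, so finishing takes 6/17 ÷ 1/16 = 96/17 hours.

96/17 hours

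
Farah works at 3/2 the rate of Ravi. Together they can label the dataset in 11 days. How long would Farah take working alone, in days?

55/3 days

Let Ravi's rate be r; then Farah's rate is (3/2)r, so together (3/2 + 1)r = (5/2)r = 1/11.
Thus r = 2/55 per day.
Ravi alone: 55/2 days; Farah alone: 55/3 days.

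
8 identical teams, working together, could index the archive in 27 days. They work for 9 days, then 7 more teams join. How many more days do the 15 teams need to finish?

48/5 days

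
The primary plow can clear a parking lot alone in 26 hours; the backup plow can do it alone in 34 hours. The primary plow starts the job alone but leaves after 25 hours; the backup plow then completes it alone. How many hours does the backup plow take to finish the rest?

17/13 hours

In 25 hours the primary plow does 25/26 of the job, leaving 1/26.
The backup plow works at 1/34 per hour, so finishing takes 1/26 ÷ 1/34 = 17/13 hours.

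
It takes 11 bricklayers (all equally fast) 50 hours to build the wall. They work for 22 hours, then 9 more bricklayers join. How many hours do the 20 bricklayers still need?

77/5 hours

One bricklayer does 1/550 of the job per hour.
After 22 hours with 11 bricklayers, 11/25 is done (14/25 left).
With 20 bricklayers the rate is 20/550 = 2/55, so the rest takes 14/25 ÷ 2/55 = 77/5 hours.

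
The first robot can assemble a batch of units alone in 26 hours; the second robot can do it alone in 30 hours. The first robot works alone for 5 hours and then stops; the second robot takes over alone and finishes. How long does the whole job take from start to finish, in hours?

380/13 hours

In 5 hours the first robot does 5/26 of the job, leaving 21/26.
The second robot works at 1/30 per hour, so finishing takes 21/26 ÷ 1/30 = 315/13 hours.
Total time = 5 + 315/13 = 380/13 hours.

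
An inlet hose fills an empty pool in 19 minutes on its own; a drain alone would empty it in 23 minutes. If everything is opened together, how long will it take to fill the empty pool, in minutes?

437/4 minutes

Net rate = 1/19 − 1/23 = (23 − 19)/437 = 4/437 per minute.
Filling time = 1 ÷ (4/437) = 437/4 minutes.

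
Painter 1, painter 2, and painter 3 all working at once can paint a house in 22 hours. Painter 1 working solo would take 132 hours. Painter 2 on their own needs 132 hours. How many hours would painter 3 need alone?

Combined rate is 1/22 per hour.
Known contribution: 1/132 + 1/132 = (1 + 1)/132 = 2/132 = 1/66 per hour.
So painter 3's rate is 1/22 − 1/66 = 1/33, meaning 33 hours alone.

33 hours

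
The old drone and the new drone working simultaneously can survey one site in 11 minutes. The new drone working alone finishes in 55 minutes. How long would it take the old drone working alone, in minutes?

55/4 minutes

Combined rate is 1/11 per minute.
Known contribution: 1/55 per minute.
So the old drone's rate is 1/11 − 1/55 = 4/55, meaning 55/4 minutes alone.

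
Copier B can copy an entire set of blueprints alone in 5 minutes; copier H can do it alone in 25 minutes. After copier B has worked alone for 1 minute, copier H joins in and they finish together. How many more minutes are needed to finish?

10/3 minutes

In 1 minute copier B does 1/5 of the job, leaving 4/5.
Copier B and copier H together work at 6/25 per minute, so finishing takes 4/5 ÷ 6/25 = 10/3 minutes.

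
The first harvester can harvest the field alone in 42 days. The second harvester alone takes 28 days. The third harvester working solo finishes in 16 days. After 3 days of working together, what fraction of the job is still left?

Combined rate: 1/42 + 1/28 + 1/16 = (8 + 12 + 21)/336 = 41/336 per day.
In 3 days they complete 3·41/336 = 41/112 of the job.
So 71/112 remains.

71/112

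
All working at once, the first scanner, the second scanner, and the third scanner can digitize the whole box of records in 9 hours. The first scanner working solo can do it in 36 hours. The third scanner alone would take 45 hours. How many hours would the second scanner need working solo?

Combined rate is 1/9 per hour.
Known contribution: 1/36 + 1/45 = (5 + 4)/180 = 9/180 = 1/20 per hour.
So the second scanner's rate is 1/9 − 1/20 = 11/180, meaning 180/11 hours alone.

180/11 hours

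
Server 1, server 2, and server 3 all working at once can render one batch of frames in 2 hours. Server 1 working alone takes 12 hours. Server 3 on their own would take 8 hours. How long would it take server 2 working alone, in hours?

Combined rate is 1/2 per hour.
Known contribution: 1/12 + 1/8 = (2 + 3)/24 = 5/24 per hour.
So server 2's rate is 1/2 − 5/24 = 7/24, meaning 24/7 hours alone.

24/7 hours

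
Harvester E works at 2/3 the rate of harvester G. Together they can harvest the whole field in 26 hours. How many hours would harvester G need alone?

130/3 hours

Let harvester G's rate be r; then harvester E's rate is (2/3)r, so together (2/3 + 1)r = (5/3)r = 1/26.
Thus r = 3/130 per hour.
Harvester G alone: 130/3 hours; harvester E alone: 65 hours.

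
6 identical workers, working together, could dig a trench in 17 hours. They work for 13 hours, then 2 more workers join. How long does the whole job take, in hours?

One worker does 1/102 of the job per hour.
After 13 hours with 6 workers, 13/17 is done (4/17 left).
With 8 workers the rate is 8/102 = 4/51, so the rest takes 4/17 ÷ 4/51 = 3 hours.
Total = 13 + 3 = 16 hours.

16 hours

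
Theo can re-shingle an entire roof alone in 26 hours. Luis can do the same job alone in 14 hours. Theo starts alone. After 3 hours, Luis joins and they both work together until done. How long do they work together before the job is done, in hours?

In the first 3 hours Theo alone does 3/26 of the job, leaving 23/26.
Once everyone is working, combined rate: 1/26 + 1/14 = (7 + 13)/182 = 20/182 = 10/91 per hour.
Remaining 23/26 at 10/91 per hour takes 161/20 hours.

161/20 hours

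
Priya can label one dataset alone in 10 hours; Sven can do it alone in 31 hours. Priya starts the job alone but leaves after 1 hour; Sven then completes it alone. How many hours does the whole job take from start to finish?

In 1 hour Priya does 1/10 of the job, leaving 9/10.
Sven works at 1/31 per hour, so finishing takes 9/10 ÷ 1/31 = 279/10 hours.
Total time = 1 + 279/10 = 289/10 hours.

289/10 hours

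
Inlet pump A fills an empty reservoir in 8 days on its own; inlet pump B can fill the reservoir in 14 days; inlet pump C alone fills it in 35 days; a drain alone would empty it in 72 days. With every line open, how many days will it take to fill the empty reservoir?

90/19 days

Net rate = 1/8 + 1/14 + 1/35 − 1/72 = (315 + 180 + 72 − 35)/2520 = 532/2520 = 19/90 per day.
Filling time = 1 ÷ (19/90) = 90/19 days.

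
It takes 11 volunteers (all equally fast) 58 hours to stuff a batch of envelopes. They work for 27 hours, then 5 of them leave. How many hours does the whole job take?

503/6 hours

One volunteer does 1/638 of the job per hour.
After 27 hours with 11 volunteers, 27/58 is done (31/58 left).
With 6 volunteers the rate is 6/638 = 3/319, so the rest takes 31/58 ÷ 3/319 = 341/6 hours.
Total = 27 + 341/6 = 503/6 hours.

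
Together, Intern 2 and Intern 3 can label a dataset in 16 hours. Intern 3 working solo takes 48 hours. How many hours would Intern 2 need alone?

Combined rate is 1/16 per hour.
Known contribution: 1/48 per hour.
So Intern 2's rate is 1/16 − 1/48 = 1/24, meaning 24 hours alone.

24 hours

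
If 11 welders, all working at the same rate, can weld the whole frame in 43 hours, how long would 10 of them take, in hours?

Total work is 11·43 = 473 welder-hours.
With 10 welders: 473/10 hours.

473/10 hours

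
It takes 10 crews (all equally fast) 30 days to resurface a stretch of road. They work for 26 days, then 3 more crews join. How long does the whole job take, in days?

378/13 days

One crew does 1/300 of the job per day.
After 26 days with 10 crews, 13/15 is done (2/15 left).
With 13 crews the rate is 13/300, so the rest takes 2/15 ÷ 13/300 = 40/13 days.
Total = 26 + 40/13 = 378/13 days.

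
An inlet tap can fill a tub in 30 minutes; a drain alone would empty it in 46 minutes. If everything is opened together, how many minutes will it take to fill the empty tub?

345/4 minutes

Net rate = 1/30 − 1/46 = (23 − 15)/690 = 8/690 = 4/345 per minute.
Filling time = 1 ÷ (4/345) = 345/4 minutes.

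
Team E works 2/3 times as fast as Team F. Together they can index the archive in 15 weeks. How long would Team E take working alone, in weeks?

75/2 weeks

Let Team F's rate be r; then Team E's rate is (2/3)r, so together (2/3 + 1)r = (5/3)r = 1/15.
Thus r = 1/25 per week.
Team F alone: 25 weeks; Team E alone: 75/2 weeks.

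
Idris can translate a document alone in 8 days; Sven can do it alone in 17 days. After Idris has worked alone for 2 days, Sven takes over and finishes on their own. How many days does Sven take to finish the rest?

51/4 days

In 2 days Idris does 2/8 = 1/4 of the job, leaving 3/4.
Sven works at 1/17 per day, so finishing takes 3/4 ÷ 1/17 = 51/4 days.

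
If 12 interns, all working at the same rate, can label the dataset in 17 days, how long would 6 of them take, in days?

34 days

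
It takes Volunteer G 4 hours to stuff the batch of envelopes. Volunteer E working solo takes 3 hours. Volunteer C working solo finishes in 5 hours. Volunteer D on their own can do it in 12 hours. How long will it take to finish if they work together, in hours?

Combined rate: 1/4 + 1/3 + 1/5 + 1/12 = (15 + 20 + 12 + 5)/60 = 52/60 = 13/15 per hour.
Time = 1 ÷ (13/15) = 15/13 hours.

15/13 hours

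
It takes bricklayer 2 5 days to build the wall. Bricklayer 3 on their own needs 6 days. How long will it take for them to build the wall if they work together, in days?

With two workers the combined time is the product over the sum: 5·6/(5+6) = 30/11 days.

30/11 days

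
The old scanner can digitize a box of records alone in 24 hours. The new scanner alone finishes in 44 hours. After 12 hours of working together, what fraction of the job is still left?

Combined rate: 1/24 + 1/44 = (11 + 6)/264 = 17/264 per hour.
In 12 hours they complete 12·17/264 = 17/22 of the job.
So 5/22 remains.

5/22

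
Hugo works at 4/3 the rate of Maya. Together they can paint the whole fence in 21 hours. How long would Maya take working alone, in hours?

49 hours

Let Maya's rate be r; then Hugo's rate is (4/3)r, so together (4/3 + 1)r = (7/3)r = 1/21.
Thus r = 1/49 per hour.
Maya alone: 49 hours; Hugo alone: 147/4 hours.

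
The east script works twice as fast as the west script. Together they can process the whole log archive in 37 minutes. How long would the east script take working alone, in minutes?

Let the west script's rate be r; then the east script's rate is 2r, so together (2 + 1)r = 3r = 1/37.
Thus r = 1/111 per minute.
The west script alone: 111 minutes; the east script alone: 111/2 minutes.

111/2 minutes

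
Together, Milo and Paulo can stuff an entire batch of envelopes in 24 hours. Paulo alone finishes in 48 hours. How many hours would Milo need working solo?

48 hours

Combined rate is 1/24 per hour.
Known contribution: 1/48 per hour.
So Milo's rate is 1/24 − 1/48 = 1/48, meaning 48 hours alone.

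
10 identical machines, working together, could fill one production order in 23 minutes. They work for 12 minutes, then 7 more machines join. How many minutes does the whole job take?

One machine does 1/230 of the job per minute.
After 12 minutes with 10 machines, 12/23 is done (11/23 left).
With 17 machines the rate is 17/230, so the rest takes 11/23 ÷ 17/230 = 110/17 minutes.
Total = 12 + 110/17 = 314/17 minutes.

314/17 minutes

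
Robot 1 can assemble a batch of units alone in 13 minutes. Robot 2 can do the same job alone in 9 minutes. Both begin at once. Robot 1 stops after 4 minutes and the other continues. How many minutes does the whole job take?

81/13 minutes

In the first 4 minutes the combined rate is 22/117, so 88/117 of the job is done, leaving 29/117.
After Robot 1 leaves the rate is 1/9 per minute; the remaining 29/117 takes 29/13 minutes.
Total = 4 + 29/13 = 81/13 minutes.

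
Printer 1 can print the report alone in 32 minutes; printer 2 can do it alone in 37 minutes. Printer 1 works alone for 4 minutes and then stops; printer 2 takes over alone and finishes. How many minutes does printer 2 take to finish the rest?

259/8 minutes

In 4 minutes printer 1 does 4/32 = 1/8 of the job, leaving 7/8.
Printer 2 works at 1/37 per minute, so finishing takes 7/8 ÷ 1/37 = 259/8 minutes.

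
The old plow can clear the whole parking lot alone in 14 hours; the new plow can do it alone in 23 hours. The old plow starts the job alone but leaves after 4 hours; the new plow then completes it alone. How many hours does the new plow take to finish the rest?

115/7 hours

In 4 hours the old plow does 4/14 = 2/7 of the job, leaving 5/7.
The new plow works at 1/23 per hour, so finishing takes 5/7 ÷ 1/23 = 115/7 hours.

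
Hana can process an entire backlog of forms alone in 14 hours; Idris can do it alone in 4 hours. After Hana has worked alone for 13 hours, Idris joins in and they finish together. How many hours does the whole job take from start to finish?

119/9 hours

In 13 hours Hana does 13/14 of the job, leaving 1/14.
Hana and Idris together work at 9/28 per hour, so finishing takes 1/14 ÷ 9/28 = 2/9 hours.
Total time = 13 + 2/9 = 119/9 hours.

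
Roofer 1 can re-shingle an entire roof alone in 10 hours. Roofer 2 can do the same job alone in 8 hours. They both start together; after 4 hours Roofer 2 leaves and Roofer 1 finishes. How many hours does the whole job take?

5 hours

In the first 4 hours the combined rate is 9/40, so 9/10 of the job is done, leaving 1/10.
After Roofer 2 leaves the rate is 1/10 per hour; the remaining 1/10 takes 1 hour.
Total = 4 + 1 = 5 hours.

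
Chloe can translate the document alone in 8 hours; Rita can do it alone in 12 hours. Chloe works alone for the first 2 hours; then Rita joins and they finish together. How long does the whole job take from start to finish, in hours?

In 2 hours Chloe does 2/8 = 1/4 of the job, leaving 3/4.
Chloe and Rita together work at 5/24 per hour, so finishing takes 3/4 ÷ 5/24 = 18/5 hours.
Total time = 2 + 18/5 = 28/5 hours.

28/5 hours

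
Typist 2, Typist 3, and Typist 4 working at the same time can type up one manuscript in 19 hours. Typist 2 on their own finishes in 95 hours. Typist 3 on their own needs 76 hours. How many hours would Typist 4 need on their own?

380/11 hours

Combined rate is 1/19 per hour.
Known contribution: 1/95 + 1/76 = (4 + 5)/380 = 9/380 per hour.
So Typist 4's rate is 1/19 − 9/380 = 11/380, meaning 380/11 hours alone.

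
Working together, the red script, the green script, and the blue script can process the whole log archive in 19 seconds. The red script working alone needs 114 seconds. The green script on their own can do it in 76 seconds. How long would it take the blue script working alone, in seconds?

228/7 seconds

Combined rate is 1/19 per second.
Known contribution: 1/114 + 1/76 = (2 + 3)/228 = 5/228 per second.
So the blue script's rate is 1/19 − 5/228 = 7/228, meaning 228/7 seconds alone.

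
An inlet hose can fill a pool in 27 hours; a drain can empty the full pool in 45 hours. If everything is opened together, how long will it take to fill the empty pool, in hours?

135/2 hours

Net rate = 1/27 − 1/45 = (5 − 3)/135 = 2/135 per hour.
Filling time = 1 ÷ (2/135) = 135/2 hours.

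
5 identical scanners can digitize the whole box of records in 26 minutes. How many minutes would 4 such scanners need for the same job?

Total work is 5·26 = 130 scanner-minutes.
With 4 scanners: 130/4 = 65/2 minutes.

65/2 minutes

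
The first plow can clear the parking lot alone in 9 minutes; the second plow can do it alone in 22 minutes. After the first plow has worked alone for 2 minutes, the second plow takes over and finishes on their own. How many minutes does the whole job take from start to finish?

172/9 minutes

In 2 minutes the first plow does 2/9 of the job, leaving 7/9.
The second plow works at 1/22 per minute, so finishing takes 7/9 ÷ 1/22 = 154/9 minutes.
Total time = 2 + 154/9 = 172/9 minutes.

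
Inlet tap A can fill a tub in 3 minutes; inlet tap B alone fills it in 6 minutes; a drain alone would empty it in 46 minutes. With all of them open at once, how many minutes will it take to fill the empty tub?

23/11 minutes

Net rate = 1/3 + 1/6 − 1/46 = (46 + 23 − 3)/138 = 66/138 = 11/23 per minute.
Filling time = 1 ÷ (11/23) = 23/11 minutes.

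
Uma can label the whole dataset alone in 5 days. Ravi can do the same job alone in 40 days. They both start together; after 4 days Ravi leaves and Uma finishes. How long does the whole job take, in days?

In the first 4 days the combined rate is 9/40, so 9/10 of the job is done, leaving 1/10.
After Ravi leaves the rate is 1/5 per day; the remaining 1/10 takes 1/2 days.
Total = 4 + 1/2 = 9/2 days.

9/2 days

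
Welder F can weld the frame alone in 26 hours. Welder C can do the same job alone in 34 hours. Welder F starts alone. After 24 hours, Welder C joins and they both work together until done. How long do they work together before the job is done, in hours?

17/15 hours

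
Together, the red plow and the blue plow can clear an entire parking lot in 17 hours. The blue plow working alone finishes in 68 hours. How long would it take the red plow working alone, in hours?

68/3 hours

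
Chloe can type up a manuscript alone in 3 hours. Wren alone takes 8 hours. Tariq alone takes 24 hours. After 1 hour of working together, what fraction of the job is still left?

1/2

Combined rate: 1/3 + 1/8 + 1/24 = (8 + 3 + 1)/24 = 12/24 = 1/2 per hour.
In 1 hour they complete 1·1/2 = 1/2 of the job.
So 1/2 remains.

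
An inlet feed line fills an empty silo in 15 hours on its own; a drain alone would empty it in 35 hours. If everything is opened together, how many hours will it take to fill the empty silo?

105/4 hours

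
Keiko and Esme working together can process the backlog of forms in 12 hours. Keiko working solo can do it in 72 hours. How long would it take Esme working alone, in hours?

72/5 hours

Combined rate is 1/12 per hour.
Known contribution: 1/72 per hour.
So Esme's rate is 1/12 − 1/72 = 5/72, meaning 72/5 hours alone.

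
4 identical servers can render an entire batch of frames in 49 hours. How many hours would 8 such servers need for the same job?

Total work is 4·49 = 196 server-hours.
With 8 servers: 196/8 = 49/2 hours.

49/2 hours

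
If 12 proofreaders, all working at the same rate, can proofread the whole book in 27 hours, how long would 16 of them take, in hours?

Total work is 12·27 = 324 proofreader-hours.
With 16 proofreaders: 324/16 = 81/4 hours.

81/4 hours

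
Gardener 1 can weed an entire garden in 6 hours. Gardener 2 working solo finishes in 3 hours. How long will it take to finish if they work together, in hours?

2 hours

Combined rate: 1/6 + 1/3 = (1 + 2)/6 = 3/6 = 1/2 per hour.
Time = 1 ÷ (1/2) = 2 hours.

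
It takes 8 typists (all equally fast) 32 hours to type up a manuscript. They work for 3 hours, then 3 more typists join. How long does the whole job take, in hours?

One typist does 1/256 of the job per hour.
After 3 hours with 8 typists, 3/32 is done (29/32 left).
With 11 typists the rate is 11/256, so the rest takes 29/32 ÷ 11/256 = 232/11 hours.
Total = 3 + 232/11 = 265/11 hours.

265/11 hours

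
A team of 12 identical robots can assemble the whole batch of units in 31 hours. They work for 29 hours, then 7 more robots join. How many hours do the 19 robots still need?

24/19 hours

One robot does 1/372 of the job per hour.
After 29 hours with 12 robots, 29/31 is done (2/31 left).
With 19 robots the rate is 19/372, so the rest takes 2/31 ÷ 19/372 = 24/19 hours.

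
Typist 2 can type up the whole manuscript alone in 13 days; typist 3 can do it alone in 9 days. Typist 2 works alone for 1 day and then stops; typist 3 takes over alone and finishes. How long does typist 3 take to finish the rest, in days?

In 1 day typist 2 does 1/13 of the job, leaving 12/13.
Typist 3 works at 1/9 per day, so finishing takes 12/13 ÷ 1/9 = 108/13 days.

108/13 days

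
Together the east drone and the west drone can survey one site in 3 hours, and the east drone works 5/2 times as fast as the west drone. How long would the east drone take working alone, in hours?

21/5 hours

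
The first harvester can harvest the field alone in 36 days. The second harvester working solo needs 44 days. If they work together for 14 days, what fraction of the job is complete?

Combined rate: 1/36 + 1/44 = (11 + 9)/396 = 20/396 = 5/99 per day.
In 14 days they complete 14·5/99 = 70/99 of the job.

70/99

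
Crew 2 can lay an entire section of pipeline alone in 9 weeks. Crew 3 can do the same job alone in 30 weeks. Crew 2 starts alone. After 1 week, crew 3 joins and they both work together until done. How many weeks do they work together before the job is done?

In the first 1 week crew 2 alone does 1/9 of the job, leaving 8/9.
Once everyone is working, combined rate: 1/9 + 1/30 = (10 + 3)/90 = 13/90 per week.
Remaining 8/9 at 13/90 per week takes 80/13 weeks.

80/13 weeks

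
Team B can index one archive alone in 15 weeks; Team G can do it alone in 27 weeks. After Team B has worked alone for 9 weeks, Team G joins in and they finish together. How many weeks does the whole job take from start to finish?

In 9 weeks Team B does 9/15 = 3/5 of the job, leaving 2/5.
Team B and Team G together work at 14/135 per week, so finishing takes 2/5 ÷ 14/135 = 27/7 weeks.
Total time = 9 + 27/7 = 90/7 weeks.

90/7 weeks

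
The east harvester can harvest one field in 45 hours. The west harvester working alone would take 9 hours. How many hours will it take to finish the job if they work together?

With two workers the combined time is the product over the sum: 45·9/(45+9) = 405/54 = 15/2 hours.

15/2 hours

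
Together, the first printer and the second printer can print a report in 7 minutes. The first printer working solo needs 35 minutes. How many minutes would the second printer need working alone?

35/4 minutes

Combined rate is 1/7 per minute.
Known contribution: 1/35 per minute.
So the second printer's rate is 1/7 − 1/35 = 4/35, meaning 35/4 minutes alone.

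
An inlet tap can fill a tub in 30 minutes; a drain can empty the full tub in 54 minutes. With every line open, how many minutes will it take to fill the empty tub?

Net rate = 1/30 − 1/54 = (9 − 5)/270 = 4/270 = 2/135 per minute.
Filling time = 1 ÷ (2/135) = 135/2 minutes.

135/2 minutes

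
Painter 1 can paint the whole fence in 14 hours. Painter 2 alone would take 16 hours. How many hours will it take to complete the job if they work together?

112/15 hours

Combined rate: 1/14 + 1/16 = (8 + 7)/112 = 15/112 per hour.
Time = 1 ÷ (15/112) = 112/15 hours.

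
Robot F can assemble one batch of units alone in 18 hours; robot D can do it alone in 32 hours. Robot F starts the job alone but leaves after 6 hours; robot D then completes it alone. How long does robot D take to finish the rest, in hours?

64/3 hours

In 6 hours robot F does 6/18 = 1/3 of the job, leaving 2/3.
Robot D works at 1/32 per hour, so finishing takes 2/3 ÷ 1/32 = 64/3 hours.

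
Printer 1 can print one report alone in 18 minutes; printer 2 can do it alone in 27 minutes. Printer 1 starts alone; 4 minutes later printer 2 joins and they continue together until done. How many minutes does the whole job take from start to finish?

62/5 minutes

In 4 minutes printer 1 does 4/18 = 2/9 of the job, leaving 7/9.
Printer 1 and printer 2 together work at 5/54 per minute, so finishing takes 7/9 ÷ 5/54 = 42/5 minutes.
Total time = 4 + 42/5 = 62/5 minutes.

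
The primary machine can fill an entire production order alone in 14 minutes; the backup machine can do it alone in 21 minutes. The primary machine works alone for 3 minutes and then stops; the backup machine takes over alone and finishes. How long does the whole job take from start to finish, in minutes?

39/2 minutes

In 3 minutes the primary machine does 3/14 of the job, leaving 11/14.
The backup machine works at 1/21 per minute, so finishing takes 11/14 ÷ 1/21 = 33/2 minutes.
Total time = 3 + 33/2 = 39/2 minutes.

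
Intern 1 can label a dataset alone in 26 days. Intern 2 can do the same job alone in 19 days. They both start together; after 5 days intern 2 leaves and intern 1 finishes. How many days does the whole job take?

364/19 days

In the first 5 days the combined rate is 45/494, so 225/494 of the job is done, leaving 269/494.
After intern 2 leaves the rate is 1/26 per day; the remaining 269/494 takes 269/19 days.
Total = 5 + 269/19 = 364/19 days.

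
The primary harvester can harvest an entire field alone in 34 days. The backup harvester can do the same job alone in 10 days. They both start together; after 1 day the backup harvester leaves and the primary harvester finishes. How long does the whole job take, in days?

153/5 days

In the first 1 day the combined rate is 11/85, so 11/85 of the job is done, leaving 74/85.
After the backup harvester leaves the rate is 1/34 per day; the remaining 74/85 takes 148/5 days.
Total = 1 + 148/5 = 153/5 days.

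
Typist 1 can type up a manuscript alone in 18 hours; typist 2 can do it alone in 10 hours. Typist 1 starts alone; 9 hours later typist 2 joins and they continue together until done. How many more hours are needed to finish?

In 9 hours typist 1 does 9/18 = 1/2 of the job, leaving 1/2.
Typist 1 and typist 2 together work at 7/45 per hour, so finishing takes 1/2 ÷ 7/45 = 45/14 hours.

45/14 hours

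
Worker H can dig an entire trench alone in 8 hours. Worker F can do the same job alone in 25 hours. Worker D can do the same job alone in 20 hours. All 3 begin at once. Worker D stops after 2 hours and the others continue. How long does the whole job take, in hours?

In the first 2 hours the combined rate is 43/200, so 43/100 of the job is done, leaving 57/100.
After Worker D leaves the rate is 33/200 per hour; the remaining 57/100 takes 38/11 hours.
Total = 2 + 38/11 = 60/11 hours.

60/11 hours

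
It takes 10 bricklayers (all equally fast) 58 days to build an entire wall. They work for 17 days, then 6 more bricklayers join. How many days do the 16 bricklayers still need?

205/8 days

One bricklayer does 1/580 of the job per day.
After 17 days with 10 bricklayers, 17/58 is done (41/58 left).
With 16 bricklayers the rate is 16/580 = 4/145, so the rest takes 41/58 ÷ 4/145 = 205/8 days.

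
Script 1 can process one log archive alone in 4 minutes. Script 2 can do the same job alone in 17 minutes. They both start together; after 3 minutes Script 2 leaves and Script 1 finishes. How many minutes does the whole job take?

56/17 minutes

In the first 3 minutes the combined rate is 21/68, so 63/68 of the job is done, leaving 5/68.
After Script 2 leaves the rate is 1/4 per minute; the remaining 5/68 takes 5/17 minutes.
Total = 3 + 5/17 = 56/17 minutes.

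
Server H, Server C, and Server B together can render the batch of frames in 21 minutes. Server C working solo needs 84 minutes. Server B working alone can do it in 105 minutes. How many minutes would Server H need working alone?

420/11 minutes

Combined rate is 1/21 per minute.
Known contribution: 1/84 + 1/105 = (5 + 4)/420 = 9/420 = 3/140 per minute.
So Server H's rate is 1/21 − 3/140 = 11/420, meaning 420/11 minutes alone.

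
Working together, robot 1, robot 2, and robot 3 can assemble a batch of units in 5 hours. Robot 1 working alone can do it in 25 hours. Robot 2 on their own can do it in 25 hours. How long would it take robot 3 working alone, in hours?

Combined rate is 1/5 per hour.
Known contribution: 1/25 + 1/25 = (1 + 1)/25 = 2/25 per hour.
So robot 3's rate is 1/5 − 2/25 = 3/25, meaning 25/3 hours alone.

25/3 hours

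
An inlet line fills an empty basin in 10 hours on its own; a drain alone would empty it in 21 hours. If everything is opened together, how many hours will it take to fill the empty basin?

Net rate = 1/10 − 1/21 = (21 − 10)/210 = 11/210 per hour.
Filling time = 1 ÷ (11/210) = 210/11 hours.

210/11 hours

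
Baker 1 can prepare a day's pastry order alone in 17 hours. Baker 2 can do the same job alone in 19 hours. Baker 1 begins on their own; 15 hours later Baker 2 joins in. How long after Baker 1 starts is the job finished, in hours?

289/18 hours

In the first 15 hours Baker 1 alone does 15/17 of the job, leaving 2/17.
Once everyone is working, combined rate: 1/17 + 1/19 = (19 + 17)/323 = 36/323 per hour.
Remaining 2/17 at 36/323 per hour takes 19/18 hours.
Total from the start = 15 + 19/18 = 289/18 hours.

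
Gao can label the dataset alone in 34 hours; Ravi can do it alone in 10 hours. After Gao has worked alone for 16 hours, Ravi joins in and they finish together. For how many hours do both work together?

45/11 hours

In 16 hours Gao does 16/34 = 8/17 of the job, leaving 9/17.
Gao and Ravi together work at 11/85 per hour, so finishing takes 9/17 ÷ 11/85 = 45/11 hours.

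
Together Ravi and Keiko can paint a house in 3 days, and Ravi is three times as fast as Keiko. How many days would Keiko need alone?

12 days

Let Keiko's rate be r; then Ravi's rate is 3r, so together (3 + 1)r = 4r = 1/3.
Thus r = 1/12 per day.
Keiko alone: 12 days; Ravi alone: 4 days.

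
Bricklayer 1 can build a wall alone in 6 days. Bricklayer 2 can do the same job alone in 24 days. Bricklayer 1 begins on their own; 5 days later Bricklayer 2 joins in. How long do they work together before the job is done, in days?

In the first 5 days Bricklayer 1 alone does 5/6 of the job, leaving 1/6.
Once everyone is working, combined rate: 1/6 + 1/24 = (4 + 1)/24 = 5/24 per day.
Remaining 1/6 at 5/24 per day takes 4/5 days.

4/5 days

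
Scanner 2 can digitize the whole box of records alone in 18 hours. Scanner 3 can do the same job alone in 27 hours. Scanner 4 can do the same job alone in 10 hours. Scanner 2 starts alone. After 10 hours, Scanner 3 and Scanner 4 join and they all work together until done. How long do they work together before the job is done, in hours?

In the first 10 hours Scanner 2 alone does 10/18 = 5/9 of the job, leaving 4/9.
Once everyone is working, combined rate: 1/18 + 1/27 + 1/10 = (15 + 10 + 27)/270 = 52/270 = 26/135 per hour.
Remaining 4/9 at 26/135 per hour takes 30/13 hours.

30/13 hours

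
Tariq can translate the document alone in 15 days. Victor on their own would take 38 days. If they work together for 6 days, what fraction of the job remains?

42/95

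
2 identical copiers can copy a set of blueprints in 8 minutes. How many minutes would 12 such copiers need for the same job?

Total work is 2·8 = 16 copier-minutes.
With 12 copiers: 16/12 = 4/3 minutes.

4/3 minutes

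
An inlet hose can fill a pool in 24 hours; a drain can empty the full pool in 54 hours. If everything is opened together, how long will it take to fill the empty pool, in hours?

216/5 hours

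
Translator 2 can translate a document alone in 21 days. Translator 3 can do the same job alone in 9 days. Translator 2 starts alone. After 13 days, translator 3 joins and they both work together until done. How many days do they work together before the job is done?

In the first 13 days translator 2 alone does 13/21 of the job, leaving 8/21.
Once everyone is working, combined rate: 1/21 + 1/9 = (3 + 7)/63 = 10/63 per day.
Remaining 8/21 at 10/63 per day takes 12/5 days.

12/5 days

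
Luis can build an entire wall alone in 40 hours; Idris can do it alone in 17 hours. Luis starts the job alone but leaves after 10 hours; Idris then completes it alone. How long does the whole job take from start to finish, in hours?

91/4 hours

In 10 hours Luis does 10/40 = 1/4 of the job, leaving 3/4.
Idris works at 1/17 per hour, so finishing takes 3/4 ÷ 1/17 = 51/4 hours.
Total time = 10 + 51/4 = 91/4 hours.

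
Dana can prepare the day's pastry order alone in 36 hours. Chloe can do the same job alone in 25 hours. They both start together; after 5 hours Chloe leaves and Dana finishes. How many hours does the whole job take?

In the first 5 hours the combined rate is 61/900, so 61/180 of the job is done, leaving 119/180.
After Chloe leaves the rate is 1/36 per hour; the remaining 119/180 takes 119/5 hours.
Total = 5 + 119/5 = 144/5 hours.

144/5 hours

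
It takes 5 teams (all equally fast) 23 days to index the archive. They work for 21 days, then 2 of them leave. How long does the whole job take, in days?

One team does 1/115 of the job per day.
After 21 days with 5 teams, 21/23 is done (2/23 left).
With 3 teams the rate is 3/115, so the rest takes 2/23 ÷ 3/115 = 10/3 days.
Total = 21 + 10/3 = 73/3 days.

73/3 days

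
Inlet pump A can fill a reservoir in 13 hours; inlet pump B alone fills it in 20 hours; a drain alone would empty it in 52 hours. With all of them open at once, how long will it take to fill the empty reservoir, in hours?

65/7 hours

Net rate = 1/13 + 1/20 − 1/52 = (20 + 13 − 5)/260 = 28/260 = 7/65 per hour.
Filling time = 1 ÷ (7/65) = 65/7 hours.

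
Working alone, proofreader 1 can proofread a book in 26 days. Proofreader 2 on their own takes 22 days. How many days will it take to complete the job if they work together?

With two workers the combined time is the product over the sum: 26·22/(26+22) = 572/48 = 143/12 days.

143/12 days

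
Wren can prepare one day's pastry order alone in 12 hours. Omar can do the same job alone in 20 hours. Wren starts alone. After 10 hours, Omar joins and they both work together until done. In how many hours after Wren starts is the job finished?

45/4 hours

In the first 10 hours Wren alone does 10/12 = 5/6 of the job, leaving 1/6.
Once everyone is working, combined rate: 1/12 + 1/20 = (5 + 3)/60 = 8/60 = 2/15 per hour.
Remaining 1/6 at 2/15 per hour takes 5/4 hours.
Total from the start = 10 + 5/4 = 45/4 hours.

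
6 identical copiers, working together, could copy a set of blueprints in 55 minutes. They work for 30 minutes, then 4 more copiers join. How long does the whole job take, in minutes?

One copier does 1/330 of the job per minute.
After 30 minutes with 6 copiers, 6/11 is done (5/11 left).
With 10 copiers the rate is 10/330 = 1/33, so the rest takes 5/11 ÷ 1/33 = 15 minutes.
Total = 30 + 15 = 45 minutes.

45 minutes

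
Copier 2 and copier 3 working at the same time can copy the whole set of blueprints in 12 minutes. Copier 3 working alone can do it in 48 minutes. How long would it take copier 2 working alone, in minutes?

Combined rate is 1/12 per minute.
Known contribution: 1/48 per minute.
So copier 2's rate is 1/12 − 1/48 = 1/16, meaning 16 minutes alone.

16 minutes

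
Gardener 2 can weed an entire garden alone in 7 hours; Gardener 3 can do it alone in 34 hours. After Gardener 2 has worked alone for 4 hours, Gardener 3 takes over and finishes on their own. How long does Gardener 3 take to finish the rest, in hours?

102/7 hours

In 4 hours Gardener 2 does 4/7 of the job, leaving 3/7.
Gardener 3 works at 1/34 per hour, so finishing takes 3/7 ÷ 1/34 = 102/7 hours.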